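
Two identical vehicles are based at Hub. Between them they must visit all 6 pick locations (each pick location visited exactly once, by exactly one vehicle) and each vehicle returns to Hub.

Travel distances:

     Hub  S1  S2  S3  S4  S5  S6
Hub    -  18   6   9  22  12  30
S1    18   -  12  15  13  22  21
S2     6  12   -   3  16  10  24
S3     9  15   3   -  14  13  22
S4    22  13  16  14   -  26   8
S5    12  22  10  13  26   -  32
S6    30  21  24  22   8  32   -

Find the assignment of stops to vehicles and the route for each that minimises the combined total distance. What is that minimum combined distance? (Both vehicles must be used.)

There are 2^5 − 1 = 31 ways to divide the 6 stops into two non-empty groups. For each, the best each vehicle can do is its own shortest tour through its group:
  {S1} + {S2, S3, S4, S5, S6}: 36 + 75 = 111
  {S2} + {S1, S3, S4, S5, S6}: 12 + 86 = 98
  {S1, S2} + {S3, S4, S5, S6}: 36 + 75 = 111
  {S3} + {S1, S2, S4, S5, S6}: 18 + 83 = 101
  {S1, S3} + {S2, S4, S5, S6}: 42 + 74 = 116
  {S2, S3} + {S1, S4, S5, S6}: 18 + 83 = 101
  … (31 splits in total)
  {S5} + {S1, S2, S3, S4, S6}: 24 + 70 = 94  ← best
Best: vehicle 1 Hub → S5 → Hub = 24; vehicle 2 Hub → S1 → S4 → S6 → S3 → S2 → Hub = 70; combined 94.

94 — the smallest possible combined total.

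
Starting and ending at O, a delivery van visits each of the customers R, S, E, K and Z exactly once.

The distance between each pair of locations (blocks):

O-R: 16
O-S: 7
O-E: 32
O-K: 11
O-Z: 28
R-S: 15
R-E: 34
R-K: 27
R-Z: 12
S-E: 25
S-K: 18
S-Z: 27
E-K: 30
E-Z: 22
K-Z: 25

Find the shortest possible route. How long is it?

There are 60 distinct closed tours to check (reversals are equivalent).
O → R → S → E → K → Z → O: 16+15+25+30+25+28 = 139
O → R → S → E → Z → K → O: 16+15+25+22+25+11 = 114
O → R → S → K → E → Z → O: 16+15+18+30+22+28 = 129
O → R → S → K → Z → E → O: 16+15+18+25+22+32 = 128
O → R → S → Z → E → K → O: 16+15+27+22+30+11 = 121
O → R → S → Z → K → E → O: 16+15+27+25+30+32 = 145
O → R → E → S → K → Z → O: 16+34+25+18+25+28 = 146
O → R → E → S → Z → K → O: 16+34+25+27+25+11 = 138
O → R → E → K → S → Z → O: 16+34+30+18+27+28 = 153
O → R → E → K → Z → S → O: 16+34+30+25+27+7 = 139
O → R → E → Z → S → K → O: 16+34+22+27+18+11 = 128
O → R → E → Z → K → S → O: 16+34+22+25+18+7 = 122
O → R → K → S → E → Z → O: 16+27+18+25+22+28 = 136
O → R → K → S → Z → E → O: 16+27+18+27+22+32 = 142
… (46 more)
O → S → R → Z → E → K → O: 7+15+12+22+30+11 = 97  ← best
The minimum is 97.
One optimal route: O → S → R → Z → E → K → O (or its reverse).

97 blocks — the shortest possible round trip.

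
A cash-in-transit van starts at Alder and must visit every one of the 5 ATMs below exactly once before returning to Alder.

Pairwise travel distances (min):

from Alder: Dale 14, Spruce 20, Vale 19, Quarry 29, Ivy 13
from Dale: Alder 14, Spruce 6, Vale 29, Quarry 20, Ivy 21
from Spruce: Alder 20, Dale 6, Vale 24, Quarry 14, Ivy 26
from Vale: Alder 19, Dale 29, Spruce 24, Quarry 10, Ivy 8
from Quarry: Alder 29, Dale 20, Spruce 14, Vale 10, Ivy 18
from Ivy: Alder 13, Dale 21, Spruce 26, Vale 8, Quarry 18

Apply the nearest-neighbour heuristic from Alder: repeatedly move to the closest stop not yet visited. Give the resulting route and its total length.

At Alder the remaining stops are Ivy 13, Dale 14, Vale 19, Spruce 20, Quarry 29; go to Ivy.
At Ivy the remaining stops are Vale 8, Quarry 18, Dale 21, Spruce 26; go to Vale.
At Vale the remaining stops are Quarry 10, Spruce 24, Dale 29; go to Quarry.
At Quarry the remaining stops are Spruce 14, Dale 20; go to Spruce.
At Spruce the remaining stops are Dale 6; go to Dale.
Return Dale→Alder: 14.
Total = 13 + 8 + 10 + 14 + 6 + 14 = 65.

Total distance 65 min via the nearest-neighbour route Alder → Ivy → Vale → Quarry → Spruce → Dale → Alder.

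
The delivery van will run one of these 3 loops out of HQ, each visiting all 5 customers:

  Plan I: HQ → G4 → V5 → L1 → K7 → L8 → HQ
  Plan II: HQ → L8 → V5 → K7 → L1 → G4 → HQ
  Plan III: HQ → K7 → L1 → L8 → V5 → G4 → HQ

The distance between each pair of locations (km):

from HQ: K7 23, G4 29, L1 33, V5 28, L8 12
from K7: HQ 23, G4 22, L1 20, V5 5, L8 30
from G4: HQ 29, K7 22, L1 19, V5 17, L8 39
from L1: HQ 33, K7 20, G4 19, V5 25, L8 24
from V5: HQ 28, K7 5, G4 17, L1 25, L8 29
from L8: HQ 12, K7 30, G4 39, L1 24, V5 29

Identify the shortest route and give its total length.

Plan I: 29 + 17 + 25 + 20 + 30 + 12 = 133
Plan II: 12 + 29 + 5 + 20 + 19 + 29 = 114
Plan III: 23 + 20 + 24 + 29 + 17 + 29 = 142

Shortest is Plan II, total 114 km.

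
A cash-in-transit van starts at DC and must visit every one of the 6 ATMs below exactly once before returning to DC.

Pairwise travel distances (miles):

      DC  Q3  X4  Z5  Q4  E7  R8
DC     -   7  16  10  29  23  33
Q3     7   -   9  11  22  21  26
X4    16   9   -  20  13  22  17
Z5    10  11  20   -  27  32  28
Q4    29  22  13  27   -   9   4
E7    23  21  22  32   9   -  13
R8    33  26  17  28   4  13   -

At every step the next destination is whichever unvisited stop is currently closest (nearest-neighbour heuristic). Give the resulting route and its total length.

88 miles along DC → Q3 → X4 → Q4 → R8 → E7 → Z5 → DC.

At DC the remaining stops are Q3 7, Z5 10, X4 16, E7 23, Q4 29, R8 33; go to Q3.
At Q3 the remaining stops are X4 9, Z5 11, E7 21, Q4 22, R8 26; go to X4.
At X4 the remaining stops are Q4 13, R8 17, Z5 20, E7 22; go to Q4.
At Q4 the remaining stops are R8 4, E7 9, Z5 27; go to R8.
At R8 the remaining stops are E7 13, Z5 28; go to E7.
At E7 the remaining stops are Z5 32; go to Z5.
Return Z5→DC: 10.
Total = 7 + 9 + 13 + 4 + 13 + 32 + 10 = 88.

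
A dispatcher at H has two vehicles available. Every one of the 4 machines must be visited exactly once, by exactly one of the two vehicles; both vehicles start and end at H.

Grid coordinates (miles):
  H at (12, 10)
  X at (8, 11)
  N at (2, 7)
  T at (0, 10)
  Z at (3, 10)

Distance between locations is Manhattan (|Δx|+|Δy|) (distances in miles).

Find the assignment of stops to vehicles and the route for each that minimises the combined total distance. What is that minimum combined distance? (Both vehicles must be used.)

40 miles — the smallest possible combined total.

Try each way of splitting the stops between the two vehicles (each non-empty) and, for each split, find the best tour for each vehicle:
  {X} + {N, T, Z}: 10 + 30 = 40
  {N} + {X, T, Z}: 26 + 26 = 52
  {X, N} + {T, Z}: 28 + 24 = 52
  {T} + {X, N, Z}: 24 + 28 = 52
  {X, T} + {N, Z}: 26 + 26 = 52
  {N, T} + {X, Z}: 30 + 20 = 50
  … (7 splits in total)
Best: vehicle 1 H → X → H = 10; vehicle 2 H → N → T → Z → H = 30; combined 40.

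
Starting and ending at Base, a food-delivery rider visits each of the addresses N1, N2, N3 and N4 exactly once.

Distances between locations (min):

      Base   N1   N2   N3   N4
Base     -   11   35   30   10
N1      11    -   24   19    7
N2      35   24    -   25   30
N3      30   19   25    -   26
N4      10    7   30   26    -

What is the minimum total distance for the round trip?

Minimum total distance: 95 min.

There are 12 distinct closed tours to check (reversals are equivalent).
Base-N1-N2-N3-N4-Base: 11+24+25+26+10 = 96
Base-N1-N2-N4-N3-Base: 11+24+30+26+30 = 121
Base-N1-N3-N2-N4-Base: 11+19+25+30+10 = 95
Base-N1-N3-N4-N2-Base: 11+19+26+30+35 = 121
Base-N1-N4-N2-N3-Base: 11+7+30+25+30 = 103
Base-N1-N4-N3-N2-Base: 11+7+26+25+35 = 104
Base-N2-N1-N3-N4-Base: 35+24+19+26+10 = 114
Base-N2-N1-N4-N3-Base: 35+24+7+26+30 = 122
Base-N2-N3-N1-N4-Base: 35+25+19+7+10 = 96
Base-N2-N4-N1-N3-Base: 35+30+7+19+30 = 121
Base-N3-N1-N2-N4-Base: 30+19+24+30+10 = 113
Base-N3-N2-N1-N4-Base: 30+25+24+7+10 = 96
The minimum is 95.
One optimal route: Base → N1 → N3 → N2 → N4 → Base (or its reverse).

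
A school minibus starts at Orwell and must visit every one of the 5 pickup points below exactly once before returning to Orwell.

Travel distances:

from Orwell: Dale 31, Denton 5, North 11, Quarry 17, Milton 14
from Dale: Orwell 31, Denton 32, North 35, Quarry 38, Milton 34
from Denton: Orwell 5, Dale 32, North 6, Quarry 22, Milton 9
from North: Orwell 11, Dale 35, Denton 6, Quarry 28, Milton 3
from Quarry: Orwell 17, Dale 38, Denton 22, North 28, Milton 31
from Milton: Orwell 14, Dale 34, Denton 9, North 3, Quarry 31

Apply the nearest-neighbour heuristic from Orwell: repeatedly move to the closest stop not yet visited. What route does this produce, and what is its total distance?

At Orwell the remaining stops are Denton 5, North 11, Milton 14, Quarry 17, Dale 31; go to Denton.
At Denton the remaining stops are North 6, Milton 9, Quarry 22, Dale 32; go to North.
At North the remaining stops are Milton 3, Quarry 28, Dale 35; go to Milton.
At Milton the remaining stops are Quarry 31, Dale 34; go to Quarry.
At Quarry the remaining stops are Dale 38; go to Dale.
Return Dale→Orwell: 31.
Total = 5 + 6 + 3 + 31 + 38 + 31 = 114.

Total distance 114 via the nearest-neighbour route Orwell → Denton → North → Milton → Quarry → Dale → Orwell.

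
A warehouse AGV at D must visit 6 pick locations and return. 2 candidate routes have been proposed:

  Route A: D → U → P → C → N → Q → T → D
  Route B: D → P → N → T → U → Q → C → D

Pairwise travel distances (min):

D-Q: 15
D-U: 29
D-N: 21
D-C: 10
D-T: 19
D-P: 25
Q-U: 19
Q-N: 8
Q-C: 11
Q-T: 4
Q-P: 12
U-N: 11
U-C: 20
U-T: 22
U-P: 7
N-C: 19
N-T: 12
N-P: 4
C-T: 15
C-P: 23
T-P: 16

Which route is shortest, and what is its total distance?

Route A: 29 + 7 + 23 + 19 + 8 + 4 + 19 = 109
Route B: 25 + 4 + 12 + 22 + 19 + 11 + 10 = 103

Shortest is Route B, total 103 min.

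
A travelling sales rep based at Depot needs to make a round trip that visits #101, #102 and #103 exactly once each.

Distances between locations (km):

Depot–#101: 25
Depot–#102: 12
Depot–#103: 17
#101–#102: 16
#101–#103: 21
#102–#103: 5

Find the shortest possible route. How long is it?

63 km — the shortest possible round trip.

There are 3 distinct closed tours to check (reversals are equivalent).
Depot → #101 → #102 → #103 → Depot: 25+16+5+17 = 63
Depot → #101 → #103 → #102 → Depot: 25+21+5+12 = 63
Depot → #102 → #101 → #103 → Depot: 12+16+21+17 = 66
The minimum is 63.
One optimal route: Depot → #101 → #102 → #103 → Depot (or its reverse).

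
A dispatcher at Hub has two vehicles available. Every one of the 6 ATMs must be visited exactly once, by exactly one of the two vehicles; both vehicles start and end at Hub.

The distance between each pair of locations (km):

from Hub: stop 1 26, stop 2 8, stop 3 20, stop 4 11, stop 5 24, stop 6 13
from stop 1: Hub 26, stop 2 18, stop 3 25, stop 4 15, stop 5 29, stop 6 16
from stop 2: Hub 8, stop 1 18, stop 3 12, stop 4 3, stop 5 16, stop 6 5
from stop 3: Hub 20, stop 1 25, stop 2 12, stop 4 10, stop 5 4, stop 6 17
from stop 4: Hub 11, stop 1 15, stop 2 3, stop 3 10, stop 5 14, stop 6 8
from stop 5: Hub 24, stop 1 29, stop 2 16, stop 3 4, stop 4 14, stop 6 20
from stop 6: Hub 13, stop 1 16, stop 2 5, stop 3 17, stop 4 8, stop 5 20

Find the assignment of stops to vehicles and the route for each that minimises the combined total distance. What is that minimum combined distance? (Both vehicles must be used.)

Minimum combined distance: 98 km.

There are 2^5 − 1 = 31 ways to divide the 6 stops into two non-empty groups. For each, the best each vehicle can do is its own shortest tour through its group:
  {stop 1} + {stop 2, stop 3, stop 4, stop 5, stop 6}: 52 + 58 = 110
  {stop 2} + {stop 1, stop 3, stop 4, stop 5, stop 6}: 16 + 82 = 98
  {stop 1, stop 2} + {stop 3, stop 4, stop 5, stop 6}: 52 + 58 = 110
  {stop 3} + {stop 1, stop 2, stop 4, stop 5, stop 6}: 40 + 82 = 122
  {stop 1, stop 3} + {stop 2, stop 4, stop 5, stop 6}: 71 + 58 = 129
  {stop 2, stop 3} + {stop 1, stop 4, stop 5, stop 6}: 40 + 82 = 122
  … (31 splits in total)
Best: vehicle 1 Hub → stop 2 → Hub = 16; vehicle 2 Hub → stop 3 → stop 5 → stop 4 → stop 1 → stop 6 → Hub = 82; combined 98.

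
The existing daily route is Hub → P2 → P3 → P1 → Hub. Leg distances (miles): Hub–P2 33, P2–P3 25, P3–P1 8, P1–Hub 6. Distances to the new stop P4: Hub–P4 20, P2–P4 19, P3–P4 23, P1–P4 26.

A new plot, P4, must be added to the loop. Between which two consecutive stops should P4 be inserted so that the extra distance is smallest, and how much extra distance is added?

Adding 6 miles by placing P4 on the Hub–P2 leg.

Insertion cost between consecutive stops i–j is d(i,P4) + d(P4,j) − d(i,j):
  between Hub and P2: 20 + 19 − 33 = 6
  between P2 and P3: 19 + 23 − 25 = 17
  between P3 and P1: 23 + 26 − 8 = 41
  between P1 and Hub: 26 + 20 − 6 = 40
Cheapest insertion is between Hub and P2, adding 6.
New total = 72 + 6 = 78.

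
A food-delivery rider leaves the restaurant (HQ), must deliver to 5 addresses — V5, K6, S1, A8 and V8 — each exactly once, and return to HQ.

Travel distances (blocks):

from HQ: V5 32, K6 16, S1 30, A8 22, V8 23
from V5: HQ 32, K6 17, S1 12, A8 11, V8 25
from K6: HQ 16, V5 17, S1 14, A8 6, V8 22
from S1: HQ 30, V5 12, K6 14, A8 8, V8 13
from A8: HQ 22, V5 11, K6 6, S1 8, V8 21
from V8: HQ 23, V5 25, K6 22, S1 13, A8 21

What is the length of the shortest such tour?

There are 60 distinct closed tours to check (reversals are equivalent).
HQ - V5 - K6 - S1 - A8 - V8 - HQ: 32+17+14+8+21+23 = 115
HQ - V5 - K6 - S1 - V8 - A8 - HQ: 32+17+14+13+21+22 = 119
HQ - V5 - K6 - A8 - S1 - V8 - HQ: 32+17+6+8+13+23 = 99
HQ - V5 - K6 - A8 - V8 - S1 - HQ: 32+17+6+21+13+30 = 119
HQ - V5 - K6 - V8 - S1 - A8 - HQ: 32+17+22+13+8+22 = 114
HQ - V5 - K6 - V8 - A8 - S1 - HQ: 32+17+22+21+8+30 = 130
HQ - V5 - S1 - K6 - A8 - V8 - HQ: 32+12+14+6+21+23 = 108
HQ - V5 - S1 - K6 - V8 - A8 - HQ: 32+12+14+22+21+22 = 123
HQ - V5 - S1 - A8 - K6 - V8 - HQ: 32+12+8+6+22+23 = 103
HQ - V5 - S1 - A8 - V8 - K6 - HQ: 32+12+8+21+22+16 = 111
HQ - V5 - S1 - V8 - K6 - A8 - HQ: 32+12+13+22+6+22 = 107
HQ - V5 - S1 - V8 - A8 - K6 - HQ: 32+12+13+21+6+16 = 100
HQ - V5 - A8 - K6 - S1 - V8 - HQ: 32+11+6+14+13+23 = 99
HQ - V5 - A8 - K6 - V8 - S1 - HQ: 32+11+6+22+13+30 = 114
… (46 more)
HQ - K6 - A8 - V5 - S1 - V8 - HQ: 16+6+11+12+13+23 = 81  ← best
The minimum is 81.
One optimal route: HQ → K6 → A8 → V5 → S1 → V8 → HQ (or its reverse).

Shortest round trip = 81 blocks.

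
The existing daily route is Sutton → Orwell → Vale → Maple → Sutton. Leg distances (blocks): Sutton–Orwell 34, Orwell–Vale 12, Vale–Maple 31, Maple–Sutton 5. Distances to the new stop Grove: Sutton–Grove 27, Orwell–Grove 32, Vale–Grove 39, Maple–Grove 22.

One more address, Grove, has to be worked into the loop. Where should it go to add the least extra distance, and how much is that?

Insertion cost between consecutive stops i–j is d(i,Grove) + d(Grove,j) − d(i,j):
  between Sutton and Orwell: 27 + 32 − 34 = 25
  between Orwell and Vale: 32 + 39 − 12 = 59
  between Vale and Maple: 39 + 22 − 31 = 30
  between Maple and Sutton: 22 + 27 − 5 = 44
Cheapest insertion is between Sutton and Orwell, adding 25.
New total = 82 + 25 = 107.

Minimum extra distance: 25 blocks, inserting Grove between Sutton and Orwell.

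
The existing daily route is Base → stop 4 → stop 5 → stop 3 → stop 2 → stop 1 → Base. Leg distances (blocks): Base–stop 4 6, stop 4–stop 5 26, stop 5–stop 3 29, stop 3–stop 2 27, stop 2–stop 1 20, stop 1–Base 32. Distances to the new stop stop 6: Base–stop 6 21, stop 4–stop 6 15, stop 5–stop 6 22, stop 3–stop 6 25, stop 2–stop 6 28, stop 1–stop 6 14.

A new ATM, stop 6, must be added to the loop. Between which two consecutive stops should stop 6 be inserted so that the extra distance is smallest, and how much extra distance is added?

Insertion cost between consecutive stops i–j is d(i,stop 6) + d(stop 6,j) − d(i,j):
  between Base and stop 4: 21 + 15 − 6 = 30
  between stop 4 and stop 5: 15 + 22 − 26 = 11
  between stop 5 and stop 3: 22 + 25 − 29 = 18
  between stop 3 and stop 2: 25 + 28 − 27 = 26
  between stop 2 and stop 1: 28 + 14 − 20 = 22
  between stop 1 and Base: 14 + 21 − 32 = 3
Cheapest insertion is between stop 1 and Base, adding 3.
New total = 140 + 3 = 143.

Adding 3 blocks by placing stop 6 on the stop 1–Base leg.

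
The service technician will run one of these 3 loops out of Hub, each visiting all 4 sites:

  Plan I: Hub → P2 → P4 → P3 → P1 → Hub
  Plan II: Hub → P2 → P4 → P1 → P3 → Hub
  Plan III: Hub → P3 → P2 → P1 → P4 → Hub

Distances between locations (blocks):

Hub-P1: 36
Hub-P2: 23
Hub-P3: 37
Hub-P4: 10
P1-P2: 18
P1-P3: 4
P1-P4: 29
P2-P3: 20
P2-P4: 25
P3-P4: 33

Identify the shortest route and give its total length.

Shortest is Plan III, total 114 blocks.

Plan I: 23 + 25 + 33 + 4 + 36 = 121
Plan II: 23 + 25 + 29 + 4 + 37 = 118
Plan III: 37 + 20 + 18 + 29 + 10 = 114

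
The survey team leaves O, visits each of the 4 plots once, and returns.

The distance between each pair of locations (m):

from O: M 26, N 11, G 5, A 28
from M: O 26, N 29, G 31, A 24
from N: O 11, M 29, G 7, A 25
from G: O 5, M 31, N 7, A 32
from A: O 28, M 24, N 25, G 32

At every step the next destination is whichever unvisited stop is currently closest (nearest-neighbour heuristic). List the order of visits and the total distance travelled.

Total distance 87 m via the nearest-neighbour route O → G → N → A → M → O.

O → [G:5 / N:11 / M:26 / A:28] → G (5)
G → [N:7 / M:31 / A:32] → N (7)
N → [A:25 / M:29] → A (25)
A → [M:24] → M (24)
Return M→O: 26.
Total = 5 + 7 + 25 + 24 + 26 = 87.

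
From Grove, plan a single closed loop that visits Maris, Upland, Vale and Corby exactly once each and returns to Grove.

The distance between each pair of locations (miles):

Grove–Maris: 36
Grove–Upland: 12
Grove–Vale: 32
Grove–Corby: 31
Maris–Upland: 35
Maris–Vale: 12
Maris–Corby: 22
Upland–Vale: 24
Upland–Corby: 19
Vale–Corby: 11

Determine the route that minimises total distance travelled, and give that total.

Shortest round trip = 90 miles.

There are 12 distinct closed tours to check (reversals are equivalent).
Grove → Maris → Upland → Vale → Corby → Grove: 36+35+24+11+31 = 137
Grove → Maris → Upland → Corby → Vale → Grove: 36+35+19+11+32 = 133
Grove → Maris → Vale → Upland → Corby → Grove: 36+12+24+19+31 = 122
Grove → Maris → Vale → Corby → Upland → Grove: 36+12+11+19+12 = 90
Grove → Maris → Corby → Upland → Vale → Grove: 36+22+19+24+32 = 133
Grove → Maris → Corby → Vale → Upland → Grove: 36+22+11+24+12 = 105
Grove → Upland → Maris → Vale → Corby → Grove: 12+35+12+11+31 = 101
Grove → Upland → Maris → Corby → Vale → Grove: 12+35+22+11+32 = 112
Grove → Upland → Vale → Maris → Corby → Grove: 12+24+12+22+31 = 101
Grove → Upland → Corby → Maris → Vale → Grove: 12+19+22+12+32 = 97
Grove → Vale → Maris → Upland → Corby → Grove: 32+12+35+19+31 = 129
Grove → Vale → Upland → Maris → Corby → Grove: 32+24+35+22+31 = 144
The minimum is 90.
One optimal route: Grove → Maris → Vale → Corby → Upland → Grove (or its reverse).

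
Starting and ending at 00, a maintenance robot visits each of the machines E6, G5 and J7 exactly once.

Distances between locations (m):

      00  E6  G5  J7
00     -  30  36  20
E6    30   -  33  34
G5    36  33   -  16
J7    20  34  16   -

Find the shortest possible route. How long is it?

There are 3 distinct closed tours to check (reversals are equivalent).
00-E6-G5-J7-00: 30+33+16+20 = 99
00-E6-J7-G5-00: 30+34+16+36 = 116
00-G5-E6-J7-00: 36+33+34+20 = 123
The minimum is 99.
One optimal route: 00 → E6 → G5 → J7 → 00 (or its reverse).

Minimum total distance: 99 m.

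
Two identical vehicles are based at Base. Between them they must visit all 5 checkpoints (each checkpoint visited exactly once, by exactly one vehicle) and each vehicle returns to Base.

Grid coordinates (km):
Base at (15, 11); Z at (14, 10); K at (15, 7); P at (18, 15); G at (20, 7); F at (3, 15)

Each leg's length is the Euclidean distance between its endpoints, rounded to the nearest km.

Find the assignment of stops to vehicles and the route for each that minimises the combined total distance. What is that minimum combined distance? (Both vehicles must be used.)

Minimum combined distance: 47 km.

There are 2^4 − 1 = 15 ways to divide the 5 stops into two non-empty groups. For each, the best each vehicle can do is its own shortest tour through its group:
  {Z} + {K, P, G, F}: 2 + 45 = 47
  {K} + {Z, P, G, F}: 8 + 42 = 50
  {Z, K} + {P, G, F}: 8 + 42 = 50
  {P} + {Z, K, G, F}: 10 + 38 = 48
  {Z, P} + {K, G, F}: 12 + 38 = 50
  {K, P} + {Z, G, F}: 18 + 38 = 56
  … (15 splits in total)
Best: vehicle 1 Base → Z → Base = 2; vehicle 2 Base → K → G → P → F → Base = 45; combined 47.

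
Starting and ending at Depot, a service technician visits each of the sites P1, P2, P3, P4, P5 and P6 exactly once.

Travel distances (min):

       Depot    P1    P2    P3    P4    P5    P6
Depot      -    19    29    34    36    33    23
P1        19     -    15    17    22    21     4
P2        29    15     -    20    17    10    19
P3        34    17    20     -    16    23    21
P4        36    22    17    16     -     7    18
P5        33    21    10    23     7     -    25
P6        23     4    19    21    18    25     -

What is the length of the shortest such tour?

Minimum total distance: 106 min.

With 6 stops there are 6!/2 = 360 distinct round trips (a route and its reverse cost the same).
Depot → P1 → P2 → P3 → P4 → P5 → P6 → Depot: 19+15+20+16+7+25+23 = 125
Depot → P1 → P2 → P3 → P4 → P6 → P5 → Depot: 19+15+20+16+18+25+33 = 146
Depot → P1 → P2 → P3 → P5 → P4 → P6 → Depot: 19+15+20+23+7+18+23 = 125
Depot → P1 → P2 → P3 → P5 → P6 → P4 → Depot: 19+15+20+23+25+18+36 = 156
Depot → P1 → P2 → P3 → P6 → P4 → P5 → Depot: 19+15+20+21+18+7+33 = 133
Depot → P1 → P2 → P3 → P6 → P5 → P4 → Depot: 19+15+20+21+25+7+36 = 143
Depot → P1 → P2 → P4 → P3 → P5 → P6 → Depot: 19+15+17+16+23+25+23 = 138
Depot → P1 → P2 → P4 → P3 → P6 → P5 → Depot: 19+15+17+16+21+25+33 = 146
… (352 more)
Depot → P1 → P6 → P3 → P4 → P5 → P2 → Depot: 19+4+21+16+7+10+29 = 106  ← best
The minimum is 106.
One optimal route: Depot → P1 → P6 → P3 → P4 → P5 → P2 → Depot (or its reverse).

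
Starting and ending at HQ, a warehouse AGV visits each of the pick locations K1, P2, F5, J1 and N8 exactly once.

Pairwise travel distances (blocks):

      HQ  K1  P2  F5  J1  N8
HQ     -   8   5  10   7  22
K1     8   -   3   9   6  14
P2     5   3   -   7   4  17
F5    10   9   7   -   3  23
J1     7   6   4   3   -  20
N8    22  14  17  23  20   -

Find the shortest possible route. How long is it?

There are 60 distinct closed tours to check (reversals are equivalent).
HQ→K1→P2→F5→J1→N8→HQ: 8+3+7+3+20+22 = 63
HQ→K1→P2→F5→N8→J1→HQ: 8+3+7+23+20+7 = 68
HQ→K1→P2→J1→F5→N8→HQ: 8+3+4+3+23+22 = 63
HQ→K1→P2→J1→N8→F5→HQ: 8+3+4+20+23+10 = 68
HQ→K1→P2→N8→F5→J1→HQ: 8+3+17+23+3+7 = 61
HQ→K1→P2→N8→J1→F5→HQ: 8+3+17+20+3+10 = 61
HQ→K1→F5→P2→J1→N8→HQ: 8+9+7+4+20+22 = 70
HQ→K1→F5→P2→N8→J1→HQ: 8+9+7+17+20+7 = 68
HQ→K1→F5→J1→P2→N8→HQ: 8+9+3+4+17+22 = 63
HQ→K1→F5→J1→N8→P2→HQ: 8+9+3+20+17+5 = 62
HQ→K1→F5→N8→P2→J1→HQ: 8+9+23+17+4+7 = 68
HQ→K1→F5→N8→J1→P2→HQ: 8+9+23+20+4+5 = 69
HQ→K1→J1→P2→F5→N8→HQ: 8+6+4+7+23+22 = 70
HQ→K1→J1→P2→N8→F5→HQ: 8+6+4+17+23+10 = 68
… (46 more)
HQ→P2→K1→N8→F5→J1→HQ: 5+3+14+23+3+7 = 55  ← best
The minimum is 55.
One optimal route: HQ → P2 → K1 → N8 → F5 → J1 → HQ (or its reverse).

Shortest round trip = 55 blocks.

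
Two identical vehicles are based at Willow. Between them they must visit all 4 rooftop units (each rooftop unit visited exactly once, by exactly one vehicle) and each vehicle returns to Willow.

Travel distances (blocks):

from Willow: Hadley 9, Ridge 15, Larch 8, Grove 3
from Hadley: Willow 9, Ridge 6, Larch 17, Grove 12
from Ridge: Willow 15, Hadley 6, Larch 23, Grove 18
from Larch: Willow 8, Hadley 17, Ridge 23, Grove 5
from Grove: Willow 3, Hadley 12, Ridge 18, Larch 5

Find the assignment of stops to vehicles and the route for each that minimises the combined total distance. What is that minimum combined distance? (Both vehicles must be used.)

46 blocks — the smallest possible combined total.

There are 2^3 − 1 = 7 ways to divide the 4 stops into two non-empty groups. For each, the best each vehicle can do is its own shortest tour through its group:
  {Hadley} + {Ridge, Larch, Grove}: 18 + 46 = 64
  {Ridge} + {Hadley, Larch, Grove}: 30 + 34 = 64
  {Hadley, Ridge} + {Larch, Grove}: 30 + 16 = 46
  {Larch} + {Hadley, Ridge, Grove}: 16 + 36 = 52
  {Hadley, Larch} + {Ridge, Grove}: 34 + 36 = 70
  {Ridge, Larch} + {Hadley, Grove}: 46 + 24 = 70
  … (7 splits in total)
Best: vehicle 1 Willow → Hadley → Ridge → Willow = 30; vehicle 2 Willow → Larch → Grove → Willow = 16; combined 46.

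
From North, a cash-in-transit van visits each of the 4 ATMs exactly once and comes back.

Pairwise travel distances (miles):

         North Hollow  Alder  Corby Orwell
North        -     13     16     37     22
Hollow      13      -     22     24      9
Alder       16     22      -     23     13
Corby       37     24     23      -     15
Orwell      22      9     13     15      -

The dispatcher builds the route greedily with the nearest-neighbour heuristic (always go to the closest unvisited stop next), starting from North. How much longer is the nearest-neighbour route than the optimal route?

North: Hollow=13, Alder=16, Orwell=22, Corby=37 ⇒ Hollow
Hollow: Orwell=9, Alder=22, Corby=24 ⇒ Orwell
Orwell: Alder=13, Corby=15 ⇒ Alder
Alder: Corby=23 ⇒ Corby
NN route North → Hollow → Orwell → Alder → Corby → North costs 95.
Optimal: North → Hollow → Orwell → Corby → Alder → North costs 76 (by enumerating all 12 distinct tours).
Excess = 95 − 76 = 19.

Excess over optimum: 19 miles.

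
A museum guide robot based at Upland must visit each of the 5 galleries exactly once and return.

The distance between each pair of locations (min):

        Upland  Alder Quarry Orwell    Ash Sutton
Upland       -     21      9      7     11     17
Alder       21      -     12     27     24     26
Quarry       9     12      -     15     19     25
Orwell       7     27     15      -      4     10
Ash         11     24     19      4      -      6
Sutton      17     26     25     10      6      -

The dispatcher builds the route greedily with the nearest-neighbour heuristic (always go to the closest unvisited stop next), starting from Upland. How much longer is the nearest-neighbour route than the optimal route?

11 min longer than the optimal tour.

Upland: Orwell=7, Quarry=9, Ash=11, Sutton=17, Alder=21 ⇒ Orwell
Orwell: Ash=4, Sutton=10, Quarry=15, Alder=27 ⇒ Ash
Ash: Sutton=6, Quarry=19, Alder=24 ⇒ Sutton
Sutton: Quarry=25, Alder=26 ⇒ Quarry
Quarry: Alder=12 ⇒ Alder
NN route Upland → Orwell → Ash → Sutton → Quarry → Alder → Upland costs 75.
Optimal: Upland → Quarry → Alder → Sutton → Ash → Orwell → Upland costs 64 (by enumerating all 60 distinct tours).
Excess = 75 − 64 = 11.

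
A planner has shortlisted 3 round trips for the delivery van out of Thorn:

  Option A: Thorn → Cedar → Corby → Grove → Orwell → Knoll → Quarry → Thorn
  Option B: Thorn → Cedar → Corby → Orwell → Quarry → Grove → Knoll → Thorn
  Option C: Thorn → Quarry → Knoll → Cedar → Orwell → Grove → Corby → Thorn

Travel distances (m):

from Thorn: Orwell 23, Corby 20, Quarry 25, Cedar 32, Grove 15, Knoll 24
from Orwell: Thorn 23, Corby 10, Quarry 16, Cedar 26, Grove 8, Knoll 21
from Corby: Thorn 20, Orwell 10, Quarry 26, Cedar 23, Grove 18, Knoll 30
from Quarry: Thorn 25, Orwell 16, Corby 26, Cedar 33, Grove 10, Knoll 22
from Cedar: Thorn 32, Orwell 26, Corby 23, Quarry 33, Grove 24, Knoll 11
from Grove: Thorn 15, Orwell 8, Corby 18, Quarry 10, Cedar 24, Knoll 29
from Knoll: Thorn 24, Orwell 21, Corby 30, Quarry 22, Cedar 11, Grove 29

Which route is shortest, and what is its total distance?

Shortest is Option C, total 130 m.

Option A: 32 + 23 + 18 + 8 + 21 + 22 + 25 = 149
Option B: 32 + 23 + 10 + 16 + 10 + 29 + 24 = 144
Option C: 25 + 22 + 11 + 26 + 8 + 18 + 20 = 130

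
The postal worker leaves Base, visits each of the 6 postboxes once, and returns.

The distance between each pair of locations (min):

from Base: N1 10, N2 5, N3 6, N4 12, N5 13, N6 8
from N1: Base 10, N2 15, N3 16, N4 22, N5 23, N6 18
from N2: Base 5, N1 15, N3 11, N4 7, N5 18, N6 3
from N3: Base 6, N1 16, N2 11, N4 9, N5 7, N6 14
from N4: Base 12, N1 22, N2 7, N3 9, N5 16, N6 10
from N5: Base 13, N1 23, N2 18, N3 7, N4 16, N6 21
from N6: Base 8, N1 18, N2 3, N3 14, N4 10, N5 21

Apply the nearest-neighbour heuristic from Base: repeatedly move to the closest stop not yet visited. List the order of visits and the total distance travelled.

From Base: distances to unvisited — N2=5, N3=6, N6=8, N1=10, N4=12, N5=13. Nearest is N2 (5).
From N2: distances to unvisited — N6=3, N4=7, N3=11, N1=15, N5=18. Nearest is N6 (3).
From N6: distances to unvisited — N4=10, N3=14, N1=18, N5=21. Nearest is N4 (10).
From N4: distances to unvisited — N3=9, N5=16, N1=22. Nearest is N3 (9).
From N3: distances to unvisited — N5=7, N1=16. Nearest is N5 (7).
From N5: distances to unvisited — N1=23. Nearest is N1 (23).
Return N1→Base: 10.
Total = 5 + 3 + 10 + 9 + 7 + 23 + 10 = 67.

67 min along Base → N2 → N6 → N4 → N3 → N5 → N1 → Base.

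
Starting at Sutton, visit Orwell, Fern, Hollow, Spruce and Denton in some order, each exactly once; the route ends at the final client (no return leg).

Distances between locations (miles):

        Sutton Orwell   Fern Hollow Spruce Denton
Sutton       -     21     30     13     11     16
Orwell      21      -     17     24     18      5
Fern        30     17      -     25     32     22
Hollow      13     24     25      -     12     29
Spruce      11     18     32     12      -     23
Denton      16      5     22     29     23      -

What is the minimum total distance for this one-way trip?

There are 5! = 120 possible orderings.
Sutton → Orwell → Fern → Hollow → Spruce → Denton: 21+17+25+12+23 = 98
Sutton → Orwell → Fern → Hollow → Denton → Spruce: 21+17+25+29+23 = 115
Sutton → Orwell → Fern → Spruce → Hollow → Denton: 21+17+32+12+29 = 111
Sutton → Orwell → Fern → Spruce → Denton → Hollow: 21+17+32+23+29 = 122
Sutton → Orwell → Fern → Denton → Hollow → Spruce: 21+17+22+29+12 = 101
Sutton → Orwell → Fern → Denton → Spruce → Hollow: 21+17+22+23+12 = 95
Sutton → Orwell → Hollow → Fern → Spruce → Denton: 21+24+25+32+23 = 125
Sutton → Orwell → Hollow → Fern → Denton → Spruce: 21+24+25+22+23 = 115
Sutton → Orwell → Hollow → Spruce → Fern → Denton: 21+24+12+32+22 = 111
Sutton → Orwell → Hollow → Spruce → Denton → Fern: 21+24+12+23+22 = 102
Sutton → Orwell → Hollow → Denton → Fern → Spruce: 21+24+29+22+32 = 128
Sutton → Orwell → Hollow → Denton → Spruce → Fern: 21+24+29+23+32 = 129
Sutton → Orwell → Spruce → Fern → Hollow → Denton: 21+18+32+25+29 = 125
Sutton → Orwell → Spruce → Fern → Denton → Hollow: 21+18+32+22+29 = 122
… (106 more)
Sutton → Hollow → Spruce → Orwell → Denton → Fern: 13+12+18+5+22 = 70  ← best
The minimum is 70.
One shortest path: Sutton → Hollow → Spruce → Orwell → Denton → Fern.

Shortest open route: 70 miles.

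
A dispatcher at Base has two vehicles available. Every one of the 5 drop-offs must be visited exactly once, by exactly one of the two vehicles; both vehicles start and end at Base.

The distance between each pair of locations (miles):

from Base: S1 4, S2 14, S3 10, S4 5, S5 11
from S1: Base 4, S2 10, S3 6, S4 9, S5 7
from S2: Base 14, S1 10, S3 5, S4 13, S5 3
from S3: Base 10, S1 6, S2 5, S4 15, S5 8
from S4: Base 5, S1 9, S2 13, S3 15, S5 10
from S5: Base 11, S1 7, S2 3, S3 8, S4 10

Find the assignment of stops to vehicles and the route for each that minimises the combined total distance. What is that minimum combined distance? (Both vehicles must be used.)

Minimum combined distance: 39 miles.

There are 2^4 − 1 = 15 ways to divide the 5 stops into two non-empty groups. For each, the best each vehicle can do is its own shortest tour through its group:
  {S1} + {S2, S3, S4, S5}: 8 + 33 = 41
  {S2} + {S1, S3, S4, S5}: 28 + 33 = 61
  {S1, S2} + {S3, S4, S5}: 28 + 33 = 61
  {S3} + {S1, S2, S4, S5}: 20 + 32 = 52
  {S1, S3} + {S2, S4, S5}: 20 + 32 = 52
  {S2, S3} + {S1, S4, S5}: 29 + 26 = 55
  … (15 splits in total)
  {S4} + {S1, S2, S3, S5}: 10 + 29 = 39  ← best
Best: vehicle 1 Base → S4 → Base = 10; vehicle 2 Base → S1 → S3 → S2 → S5 → Base = 29; combined 39.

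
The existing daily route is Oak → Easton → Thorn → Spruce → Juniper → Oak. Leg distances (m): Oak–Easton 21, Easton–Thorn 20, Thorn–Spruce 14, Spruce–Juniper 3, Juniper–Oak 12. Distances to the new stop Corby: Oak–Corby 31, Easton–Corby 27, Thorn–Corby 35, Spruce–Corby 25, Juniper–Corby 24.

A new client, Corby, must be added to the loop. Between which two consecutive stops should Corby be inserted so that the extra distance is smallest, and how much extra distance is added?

Insertion cost between consecutive stops i–j is d(i,Corby) + d(Corby,j) − d(i,j):
  between Oak and Easton: 31 + 27 − 21 = 37
  between Easton and Thorn: 27 + 35 − 20 = 42
  between Thorn and Spruce: 35 + 25 − 14 = 46
  between Spruce and Juniper: 25 + 24 − 3 = 46
  between Juniper and Oak: 24 + 31 − 12 = 43
Cheapest insertion is between Oak and Easton, adding 37.
New total = 70 + 37 = 107.

Minimum extra distance: 37 m, inserting Corby between Oak and Easton.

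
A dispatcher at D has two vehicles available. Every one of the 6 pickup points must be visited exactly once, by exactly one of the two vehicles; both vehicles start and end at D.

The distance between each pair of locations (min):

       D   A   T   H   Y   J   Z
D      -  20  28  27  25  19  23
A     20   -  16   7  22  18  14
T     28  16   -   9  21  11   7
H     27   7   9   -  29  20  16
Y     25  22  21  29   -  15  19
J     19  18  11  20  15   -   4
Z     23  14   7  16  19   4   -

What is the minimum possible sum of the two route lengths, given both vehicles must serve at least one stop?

116 min — the smallest possible combined total.

Check every non-empty split of the stops between the two vehicles; for each half take its own optimal tour:
  {A} + {T, H, Y, J, Z}: 40 + 87 = 127
  {T} + {A, H, Y, J, Z}: 56 + 87 = 143
  {A, T} + {H, Y, J, Z}: 64 + 87 = 151
  {H} + {A, T, Y, J, Z}: 54 + 87 = 141
  {A, H} + {T, Y, J, Z}: 54 + 76 = 130
  {T, H} + {A, Y, J, Z}: 64 + 78 = 142
  … (31 splits in total)
  {Y} + {A, T, H, J, Z}: 50 + 66 = 116  ← best
Best: vehicle 1 D → Y → D = 50; vehicle 2 D → A → H → T → Z → J → D = 66; combined 116.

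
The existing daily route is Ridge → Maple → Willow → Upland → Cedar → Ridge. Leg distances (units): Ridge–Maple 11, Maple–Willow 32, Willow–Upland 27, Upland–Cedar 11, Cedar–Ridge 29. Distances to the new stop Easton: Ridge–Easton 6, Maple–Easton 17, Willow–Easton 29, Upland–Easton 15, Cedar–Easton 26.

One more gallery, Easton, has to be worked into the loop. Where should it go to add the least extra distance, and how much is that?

Insertion cost between consecutive stops i–j is d(i,Easton) + d(Easton,j) − d(i,j):
  between Ridge and Maple: 6 + 17 − 11 = 12
  between Maple and Willow: 17 + 29 − 32 = 14
  between Willow and Upland: 29 + 15 − 27 = 17
  between Upland and Cedar: 15 + 26 − 11 = 30
  between Cedar and Ridge: 26 + 6 − 29 = 3
Cheapest insertion is between Cedar and Ridge, adding 3.
New total = 110 + 3 = 113.

+3 — insert Easton between Cedar and Ridge.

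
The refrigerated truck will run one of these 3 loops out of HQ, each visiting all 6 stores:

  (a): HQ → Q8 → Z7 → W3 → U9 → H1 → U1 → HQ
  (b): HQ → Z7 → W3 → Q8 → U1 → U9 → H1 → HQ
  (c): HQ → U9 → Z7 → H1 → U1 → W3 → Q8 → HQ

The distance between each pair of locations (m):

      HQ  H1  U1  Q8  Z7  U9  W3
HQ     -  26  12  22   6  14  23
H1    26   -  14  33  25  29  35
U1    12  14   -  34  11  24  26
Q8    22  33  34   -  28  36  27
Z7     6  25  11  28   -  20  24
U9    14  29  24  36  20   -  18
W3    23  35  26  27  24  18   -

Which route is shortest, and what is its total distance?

(a): 22 + 28 + 24 + 18 + 29 + 14 + 12 = 147
(b): 6 + 24 + 27 + 34 + 24 + 29 + 26 = 170
(c): 14 + 20 + 25 + 14 + 26 + 27 + 22 = 148

Shortest is (a), total 147 m.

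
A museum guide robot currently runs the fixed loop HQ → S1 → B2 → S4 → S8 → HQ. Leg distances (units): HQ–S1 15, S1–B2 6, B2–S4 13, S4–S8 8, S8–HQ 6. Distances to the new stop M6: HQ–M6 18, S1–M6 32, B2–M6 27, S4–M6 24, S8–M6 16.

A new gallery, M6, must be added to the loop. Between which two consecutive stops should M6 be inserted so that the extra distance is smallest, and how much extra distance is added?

Insertion cost between consecutive stops i–j is d(i,M6) + d(M6,j) − d(i,j):
  between HQ and S1: 18 + 32 − 15 = 35
  between S1 and B2: 32 + 27 − 6 = 53
  between B2 and S4: 27 + 24 − 13 = 38
  between S4 and S8: 24 + 16 − 8 = 32
  between S8 and HQ: 16 + 18 − 6 = 28
Cheapest insertion is between S8 and HQ, adding 28.
New total = 48 + 28 = 76.

+28 — insert M6 between S8 and HQ.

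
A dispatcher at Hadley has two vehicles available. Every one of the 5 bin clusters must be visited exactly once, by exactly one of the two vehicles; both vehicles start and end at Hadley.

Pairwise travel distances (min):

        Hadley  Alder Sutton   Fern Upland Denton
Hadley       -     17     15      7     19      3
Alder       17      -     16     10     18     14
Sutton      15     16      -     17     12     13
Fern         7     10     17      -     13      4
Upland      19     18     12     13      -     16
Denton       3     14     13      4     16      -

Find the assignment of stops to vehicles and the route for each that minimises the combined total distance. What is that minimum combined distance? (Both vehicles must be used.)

Minimum combined distance: 68 min.

Try each way of splitting the stops between the two vehicles (each non-empty) and, for each split, find the best tour for each vehicle:
  {Alder} + {Sutton, Fern, Upland, Denton}: 34 + 47 = 81
  {Sutton} + {Alder, Fern, Upland, Denton}: 30 + 54 = 84
  {Alder, Sutton} + {Fern, Upland, Denton}: 48 + 39 = 87
  {Fern} + {Alder, Sutton, Upland, Denton}: 14 + 62 = 76
  {Alder, Fern} + {Sutton, Upland, Denton}: 34 + 46 = 80
  {Sutton, Fern} + {Alder, Upland, Denton}: 39 + 54 = 93
  … (15 splits in total)
  {Alder, Sutton, Fern, Upland} + {Denton}: 62 + 6 = 68  ← best
Best: vehicle 1 Hadley → Sutton → Upland → Alder → Fern → Hadley = 62; vehicle 2 Hadley → Denton → Hadley = 6; combined 68.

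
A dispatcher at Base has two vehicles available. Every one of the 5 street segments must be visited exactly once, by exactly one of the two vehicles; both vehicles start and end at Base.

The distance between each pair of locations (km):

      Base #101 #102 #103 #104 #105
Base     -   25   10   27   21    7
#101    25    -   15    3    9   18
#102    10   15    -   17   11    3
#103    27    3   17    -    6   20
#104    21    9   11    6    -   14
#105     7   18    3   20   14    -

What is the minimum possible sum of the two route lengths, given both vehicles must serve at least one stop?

Try each way of splitting the stops between the two vehicles (each non-empty) and, for each split, find the best tour for each vehicle:
  {#101} + {#102, #103, #104, #105}: 50 + 54 = 104
  {#102} + {#101, #103, #104, #105}: 20 + 55 = 75
  {#101, #102} + {#103, #104, #105}: 50 + 54 = 104
  {#103} + {#101, #102, #104, #105}: 54 + 55 = 109
  {#101, #103} + {#102, #104, #105}: 55 + 42 = 97
  {#102, #103} + {#101, #104, #105}: 54 + 55 = 109
  … (15 splits in total)
  {#101, #102, #103, #104} + {#105}: 55 + 14 = 69  ← best
Best: vehicle 1 Base → #101 → #103 → #104 → #102 → Base = 55; vehicle 2 Base → #105 → Base = 14; combined 69.

69 km — the smallest possible combined total.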